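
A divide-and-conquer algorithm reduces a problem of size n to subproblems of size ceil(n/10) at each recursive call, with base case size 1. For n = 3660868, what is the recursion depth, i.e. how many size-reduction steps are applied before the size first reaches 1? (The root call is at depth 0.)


Each step divides the size by 10 (rounding up); after k steps the size is ceil(n/10^k), which equals 1 exactly when 10^k >= n.
So the depth is the smallest k with 10^k >= 3660868, i.e. ceil(log_10(3660868)).
10^6 = 1000000 < 3660868 <= 10000000 = 10^7
Recursion depth = 7


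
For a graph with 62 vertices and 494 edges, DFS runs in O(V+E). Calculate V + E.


A full DFS traversal visits each vertex once and examines each edge once.
V = 62
E = 494
Sum = 62 + 494 = 556


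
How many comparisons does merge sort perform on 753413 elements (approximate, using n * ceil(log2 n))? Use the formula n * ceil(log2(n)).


Recursion depth: ceil(log2(753413)) = 20
Each recursion level merges n = 753413 elements
Total = 753413 * 20 = 15068260


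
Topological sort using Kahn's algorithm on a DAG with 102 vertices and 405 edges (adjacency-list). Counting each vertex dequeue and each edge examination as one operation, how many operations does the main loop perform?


Kahn's algorithm:
  1. Compute in-degrees: O(V + E)
  2. Process queue: each vertex dequeued once (O(V))
     each edge examined once (O(E))
Total = V + E = 102 + 405 = 507


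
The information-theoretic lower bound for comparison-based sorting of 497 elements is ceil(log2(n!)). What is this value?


A binary decision tree of height h has at most 2^h leaves and needs at least n! of them, so h >= ceil(log2(n!)).
497! is far too large to multiply out, so use Stirling's series:
  ln(n!) ~ n ln n - n + (1/2) ln(2 pi n) + 1/(12n)  (error below 1/(360 n^3), negligible here)
  ln(497) = 6.2085900
  n ln n = 497 * 6.2085900 = 3085.6692
  (1/2) ln(2 pi * 497) = (1/2) ln(3122.7431) = 4.0232
  1/(12*497) = 0.0002
  ln(497!) ~ 3085.6692 - 497 + 4.0232 + 0.0002 = 2592.6926
Convert to base 2: log2(497!) = 2592.6926 / ln 2 = 2592.6926 / 0.69314718 = 3740.4648
ceil(3740.4648) = 3741


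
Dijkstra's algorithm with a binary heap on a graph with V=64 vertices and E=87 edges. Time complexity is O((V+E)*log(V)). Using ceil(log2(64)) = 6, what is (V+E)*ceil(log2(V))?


Dijkstra with a binary heap: each vertex is extracted once, each edge may relax once.
Each heap operation costs O(log V).
V + E = 64 + 87 = 151
ceil(log2(64)) = 6 (since 2^5 = 32 < 64 <= 64 = 2^6)
Total heap work = (V+E) * ceil(log2(V)) = 151 * 6 = 906


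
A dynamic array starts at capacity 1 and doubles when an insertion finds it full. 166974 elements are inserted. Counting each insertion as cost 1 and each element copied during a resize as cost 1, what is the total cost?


n = 166974
Insertion costs: 166974
Resizes copy 1, 2, 4, ... up to the largest power of 2 that is <= n-1 = 166973, i.e. 131072.
Copy costs = 1 + 2 + 4 + 8 + 16 + 32 + 64 + 128 + 256 + 512 + 1024 + 2048 + 4096 + 8192 + 16384 + 32768 + 65536 + 131072 = 262143
Total = 166974 + 262143 = 429117


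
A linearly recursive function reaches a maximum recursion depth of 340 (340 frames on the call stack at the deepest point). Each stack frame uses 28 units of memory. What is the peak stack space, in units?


Maximum recursion depth = 340 frames
Memory per frame = 28 units
Total stack space = depth * frame_size
= 340 * 28 = 9520


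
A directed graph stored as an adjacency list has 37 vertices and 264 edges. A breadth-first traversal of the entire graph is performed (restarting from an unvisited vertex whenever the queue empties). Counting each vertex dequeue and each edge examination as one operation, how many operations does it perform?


A full BFS traversal dequeues each vertex once and examines each edge once.
Vertex visits: 37
Edge visits: 264
V + E = 37 + 264 = 301


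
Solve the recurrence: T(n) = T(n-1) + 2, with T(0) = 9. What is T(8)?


Unrolling the recurrence:
T(8) = T(7) + 2
       = T(6) + 2 + 2
       = T(5) + 2*3
       ...
       = T(0) + 2*8
       = 9 + 16 = 25


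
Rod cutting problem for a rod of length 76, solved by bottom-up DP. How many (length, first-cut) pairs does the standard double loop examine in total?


For each subproblem length i = 1..76, the inner loop considers i possible first cuts.
Total = 1 + 2 + ... + 76
= 76*(76+1)/2
= 76*77/2 = 2926


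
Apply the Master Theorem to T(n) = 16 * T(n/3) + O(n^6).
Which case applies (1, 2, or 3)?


The Master Theorem: T(n) = a*T(n/b) + O(n^c)
  a = 16, b = 3, c = 6
log_b(a) = log_3(16) ~ 2.524
Compare b^c with a: 3^6 = 729 > 16, so c > log_b(a).
Since c > log_b(a), Case 3 applies.
T(n) = O(n^6)
Master Theorem case = 3


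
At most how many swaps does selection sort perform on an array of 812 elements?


Each of the 811 passes places one element in its final position.
Pass 1: swap minimum into position 0
Pass 2: swap minimum of remaining into position 1
...
Pass 811: last two elements, one swap
Maximum swaps = 812 - 1 = 811


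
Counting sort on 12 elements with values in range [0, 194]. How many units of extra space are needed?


Output array size: 12 (to store sorted result)
Count array size: 195 (one slot per possible value, range 0 to 194)
Total extra space = 12 + 195 = 207


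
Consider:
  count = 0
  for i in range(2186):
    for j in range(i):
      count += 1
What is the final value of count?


For each i, the inner loop runs i times:
  i=0: inner runs 0 times
  i=1: inner runs 1 time
  i=2: inner runs 2 times
  i=3: inner runs 3 times
  i=4: inner runs 4 times
  i=5: inner runs 5 times
  i=6: inner runs 6 times
  i=7: inner runs 7 times
  ...
Total = 0 + 1 + 2 + ... + 2185 = 2186*(2186-1)/2 = 2388205


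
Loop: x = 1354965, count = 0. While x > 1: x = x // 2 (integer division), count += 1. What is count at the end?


The variable x halves each step:
x = 1354965 -> 677482 -> 338741 -> 169370 -> 84685 -> 42342 -> 21171 -> 10585 -> 5292 -> 2646 -> 1323 -> 661 -> 330 -> 165 -> 82 -> 41 -> 20 -> 10 -> 5 -> 2 -> 1
Number of halvings = floor(log2(1354965)) = 20


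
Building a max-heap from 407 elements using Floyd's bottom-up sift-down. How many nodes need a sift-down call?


In a heap of 407 elements (0-indexed array):
  Last element index: 406
  Parent of last element: floor((406 - 1) / 2) = 202
  Internal nodes: indices 0 to 202
  Count = floor(407/2) = 203


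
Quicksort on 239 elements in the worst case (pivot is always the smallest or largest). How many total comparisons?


In the worst case, each partition step picks the worst pivot:
  Partition 1: 238 comparisons (n-1 elements to compare)
  Partition 2: 237 comparisons
  Partition 3: 236 comparisons
  Partition 4: 235 comparisons
  Partition 5: 234 comparisons
  ...
  Last partition: 0 comparisons
Total = (n-1) + (n-2) + ... + 1 + 0 = n*(n-1)/2
= 239*238/2 = 28441


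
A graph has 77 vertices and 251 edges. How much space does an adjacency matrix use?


Adjacency matrix: V x V grid of entries
Space = V^2 = 77^2 = 77 * 77 = 5929


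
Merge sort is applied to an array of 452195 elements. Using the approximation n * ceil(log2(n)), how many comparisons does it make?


Merge sort divides the array into halves recursively.
Number of levels = ceil(log2(452195)) = 19
At each level, approximately n = 452195 comparisons are needed for merging.
Total comparisons ~ n * ceil(log2(n)) = 452195 * 19 = 8591705


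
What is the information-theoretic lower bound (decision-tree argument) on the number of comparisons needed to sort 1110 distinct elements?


A binary decision tree of height h has at most 2^h leaves and needs at least n! of them, so h >= ceil(log2(n!)).
1110! is far too large to multiply out, so use Stirling's series:
  ln(n!) ~ n ln n - n + (1/2) ln(2 pi n) + 1/(12n)  (error below 1/(360 n^3), negligible here)
  ln(1110) = 7.0121153
  n ln n = 1110 * 7.0121153 = 7783.4480
  (1/2) ln(2 pi * 1110) = (1/2) ln(6974.3357) = 4.4250
  1/(12*1110) = 0.0001
  ln(1110!) ~ 7783.4480 - 1110 + 4.4250 + 0.0001 = 6677.8731
Convert to base 2: log2(1110!) = 6677.8731 / ln 2 = 6677.8731 / 0.69314718 = 9634.1344
ceil(9634.1344) = 9635


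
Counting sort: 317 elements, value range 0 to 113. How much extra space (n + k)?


n = 317 (output array)
k = 114 (count array for 114 distinct values)
Extra space = 317 + 114 = 431


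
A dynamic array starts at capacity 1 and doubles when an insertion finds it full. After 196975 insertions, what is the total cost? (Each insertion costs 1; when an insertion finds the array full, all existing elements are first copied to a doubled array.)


Insertion cost: 196975 (one per element)
Resizes occur just before inserting elements 2, 3, 5, 9, ...
Elements copied at each resize: 1 + 2 + 4 + 8 + 16 + 32 + 64 + 128 + 256 + 512 + 1024 + 2048 + 4096 + 8192 + 16384 + 32768 + 65536 + 131072
Sum of copies = 262143 (geometric series: 2^k - 1)
Total = 196975 + 262143 = 459118


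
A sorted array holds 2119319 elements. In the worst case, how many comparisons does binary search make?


Halving sequence: 2119319 -> 1059659 -> 529829 -> 264914 -> 132457 -> 66228 -> 33114 -> 16557 -> 8278 -> 4139 -> 2069 -> 1034 -> 517 -> 258 -> 129 -> 64 -> 32 -> 16 -> 8 -> 4 -> 2 -> 1
Number of halvings = 21
Max comparisons = 21 + 1 = 22


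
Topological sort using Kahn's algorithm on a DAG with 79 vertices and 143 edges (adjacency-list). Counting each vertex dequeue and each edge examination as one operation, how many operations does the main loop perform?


Kahn's algorithm:
  1. Compute in-degrees: O(V + E)
  2. Process queue: each vertex dequeued once (O(V))
     each edge examined once (O(E))
Total = V + E = 79 + 143 = 222


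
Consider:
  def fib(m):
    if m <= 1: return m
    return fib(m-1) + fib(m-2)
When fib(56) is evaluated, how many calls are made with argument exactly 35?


Let N(m) = number of times fib(m) is called while evaluating fib(56).
N(56) = 1 (the initial call).
N(55) = 1 (only fib(56) calls it).
For 1 <= m <= 54: fib(m) is called by fib(m+1) and fib(m+2), so
  N(m) = N(m+1) + N(m+2).
fib(0) is called only by fib(2), so N(0) = N(2).
Walk down from m=56:
  N(56)=1, N(55)=1, N(54)=2, N(53)=3, N(52)=5, N(51)=8, N(50)=13, N(49)=21, N(48)=34, N(47)=55, N(46)=89, N(45)=144, N(44)=233, N(43)=377, N(42)=610, N(41)=987, N(40)=1597, N(39)=2584, N(38)=4181, N(37)=6765, N(36)=10946, N(35)=17711
N(35) = 17711


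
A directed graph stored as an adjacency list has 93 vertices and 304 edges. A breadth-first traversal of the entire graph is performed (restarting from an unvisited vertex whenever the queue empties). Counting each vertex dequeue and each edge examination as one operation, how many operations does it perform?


A full BFS traversal dequeues each vertex once and examines each edge once.
Vertex visits: 93
Edge visits: 304
V + E = 93 + 304 = 397


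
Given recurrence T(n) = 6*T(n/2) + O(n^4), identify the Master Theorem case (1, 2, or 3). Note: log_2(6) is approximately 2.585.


Master Theorem parameters: a=6, b=2, c=4
log_b(a) = 2.585
Compare b^c with a: 2^4 = 16 > 6, so c > log_b(a).
Comparing c=4 vs log_b(a)=2.585:
4 > 2.585 => Case 3
Result: T(n) = O(n^4)
Master Theorem case = 3


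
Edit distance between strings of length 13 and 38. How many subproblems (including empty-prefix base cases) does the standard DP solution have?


The table includes base cases (empty prefixes).
Rows: (m+1) = 14
Columns: (n+1) = 39
Total = 14 * 39 = 546


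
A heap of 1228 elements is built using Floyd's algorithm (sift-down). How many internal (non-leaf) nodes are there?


Leaf nodes occupy roughly half the array.
Sift-down is called for each internal node, starting from the last one.
Internal nodes = floor(n/2) = floor(1228/2) = 614


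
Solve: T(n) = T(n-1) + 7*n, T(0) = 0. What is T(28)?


Expanding the recurrence:
T(28) = T(27) + 7*28
       = T(26) + 7*27 + 7*28
       ...
       = T(0) + 7*(1 + 2 + ... + 28)
       = 0 + 7 * 28*29/2
       = 0 + 7 * 406
       = 0 + 2842 = 2842


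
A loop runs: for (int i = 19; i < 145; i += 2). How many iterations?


Loop starts at i = 19, increments by 2, stops when i >= 145.
Number of iterations = ceil((145 - 19) / 2)
= ceil(126 / 2)
= 63


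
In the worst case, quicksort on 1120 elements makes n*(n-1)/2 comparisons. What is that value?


Sum of comparisons per partition:
1119 + 1118 + ... + 1 + 0
= 1120 * (1120 - 1) / 2
= 1120 * 1119 / 2
= 626640


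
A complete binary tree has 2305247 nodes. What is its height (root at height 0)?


In a complete binary tree, level k holds nodes 2^k .. 2^(k+1)-1 (1-indexed).
Height = floor(log2(n)) = floor(log2(2305247)) = 21
Check: 2^21 = 2097152 <= 2305247 < 4194304 = 2^22


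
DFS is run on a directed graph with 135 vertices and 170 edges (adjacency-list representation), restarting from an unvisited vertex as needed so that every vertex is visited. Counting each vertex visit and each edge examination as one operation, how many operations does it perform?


A full DFS traversal processes each vertex exactly once (push/pop on stack).
Each directed edge is examined once.
V = 135, E = 170
V + E = 305


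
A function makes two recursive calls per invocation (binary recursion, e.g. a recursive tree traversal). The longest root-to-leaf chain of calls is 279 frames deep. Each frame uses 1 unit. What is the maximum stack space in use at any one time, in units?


Binary recursion: the two calls run one after the other, so only one root-to-leaf chain of frames is on the stack at a time.
Maximum depth (longest chain) = 279 frames
Each frame = 1 unit
Max stack space = 279 * 1 = 279


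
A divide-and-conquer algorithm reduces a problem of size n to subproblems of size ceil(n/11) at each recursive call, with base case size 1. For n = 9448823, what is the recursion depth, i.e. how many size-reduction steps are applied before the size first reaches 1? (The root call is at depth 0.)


Each step divides the size by 11 (rounding up); after k steps the size is ceil(n/11^k), which equals 1 exactly when 11^k >= n.
So the depth is the smallest k with 11^k >= 9448823, i.e. ceil(log_11(9448823)).
11^6 = 1771561 < 9448823 <= 19487171 = 11^7
Recursion depth = 7


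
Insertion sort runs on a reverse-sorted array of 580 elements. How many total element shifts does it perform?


Sum of shifts = 1 + 2 + 3 + ... + 579
= 580 * 579 / 2
= 335820 / 2
= 167910


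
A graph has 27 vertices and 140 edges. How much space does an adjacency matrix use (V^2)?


Adjacency matrix: V x V grid of entries
Space = V^2 = 27^2 = 27 * 27 = 729


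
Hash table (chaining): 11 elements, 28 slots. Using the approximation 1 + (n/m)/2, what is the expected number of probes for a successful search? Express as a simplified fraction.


Computing expected probes:
alpha = 11/28
= 1 + alpha/2
= 1 + 11/(2*28)
= (2*28 + 11) / (2*28)
= 67/56


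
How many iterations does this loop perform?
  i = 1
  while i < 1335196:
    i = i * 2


The loop variable doubles each iteration:
i = 1 -> 2 -> 4 -> 8 -> 16 -> 32 -> 64 -> 128 -> 256 -> 512 -> 1024 -> 2048 -> 4096 -> 8192 -> 16384 -> 32768 -> 65536 -> 131072 -> 262144 -> 524288 -> 1048576 -> 2097152 (stop, 2097152 >= 1335196)
Number of doublings = ceil(log2(1335196)) = 21


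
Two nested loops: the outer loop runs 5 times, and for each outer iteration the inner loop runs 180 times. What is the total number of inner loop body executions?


Outer loop: 5 iterations
Inner loop: 180 iterations per outer iteration
Total = 5 * 180 = 900


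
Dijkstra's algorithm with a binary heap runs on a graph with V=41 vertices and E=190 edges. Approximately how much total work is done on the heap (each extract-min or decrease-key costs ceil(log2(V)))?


Dijkstra with a binary heap: each vertex is extracted once, each edge may relax once.
Each heap operation costs O(log V).
V + E = 41 + 190 = 231
ceil(log2(41)) = 6 (since 2^5 = 32 < 41 <= 64 = 2^6)
Total heap work = (V+E) * ceil(log2(V)) = 231 * 6 = 1386


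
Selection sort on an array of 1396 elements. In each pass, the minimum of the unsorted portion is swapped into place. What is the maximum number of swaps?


Selection sort performs one swap per pass:
  Pass 1: find min in positions 0 to 1395, swap with position 0
  Pass 2: find min in positions 1 to 1395, swap with position 1
  Pass 3: find min in positions 2 to 1395, swap with position 2
  Pass 4: find min in positions 3 to 1395, swap with position 3
  Pass 5: find min in positions 4 to 1395, swap with position 4
  ... (1390 more passes)
Total passes (and swaps) = n - 1 = 1396 - 1 = 1395


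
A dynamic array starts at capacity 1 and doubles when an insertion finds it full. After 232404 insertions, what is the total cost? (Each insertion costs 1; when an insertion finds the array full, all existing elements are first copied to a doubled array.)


Insertion cost: 232404 (one per element)
Resizes occur just before inserting elements 2, 3, 5, 9, ...
Elements copied at each resize: 1 + 2 + 4 + 8 + 16 + 32 + 64 + 128 + 256 + 512 + 1024 + 2048 + 4096 + 8192 + 16384 + 32768 + 65536 + 131072
Sum of copies = 262143 (geometric series: 2^k - 1)
Total = 232404 + 262143 = 494547


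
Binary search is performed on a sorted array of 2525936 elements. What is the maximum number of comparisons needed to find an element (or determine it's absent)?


Binary search halves the search space each comparison:
  Step 1: search space = 2525936 -> 1262968
  Step 2: search space = 1262968 -> 631484
  Step 3: search space = 631484 -> 315742
  Step 4: search space = 315742 -> 157871
  Step 5: search space = 157871 -> 78935
  Step 6: search space = 78935 -> 39467
  Step 7: search space = 39467 -> 19733
  Step 8: search space = 19733 -> 9866
  Step 9: search space = 9866 -> 4933
  Step 10: search space = 4933 -> 2466
  Step 11: search space = 2466 -> 1233
  Step 12: search space = 1233 -> 616
  Step 13: search space = 616 -> 308
  Step 14: search space = 308 -> 154
  Step 15: search space = 154 -> 77
  Step 16: search space = 77 -> 38
  Step 17: search space = 38 -> 19
  Step 18: search space = 19 -> 9
  Step 19: search space = 9 -> 4
  Step 20: search space = 4 -> 2
  Step 21: search space = 2 -> 1
  Step 22: search space = 1 (final check)
Maximum comparisons = floor(log2(2525936)) + 1 = 21 + 1 = 22


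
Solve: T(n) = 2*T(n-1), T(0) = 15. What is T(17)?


Unrolling:
T(17) = 2*T(16) = 2^2*T(15) = ... = 2^17*T(0)
= 2^17 * 15
= 131072 * 15 = 1966080


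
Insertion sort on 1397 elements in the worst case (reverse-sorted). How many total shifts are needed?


In the worst case (reverse-sorted), each element shifts past all previous:
  Element 1: 1 shifts
  Element 2: 2 shifts
  Element 3: 3 shifts
  Element 4: 4 shifts
  Element 5: 5 shifts
  ...
  Element 1396: 1396 shifts
Total = 1 + 2 + ... + 1396
= 1397*(1397-1)/2 = 975106


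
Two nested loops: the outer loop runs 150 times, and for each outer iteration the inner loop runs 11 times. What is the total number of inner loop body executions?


Outer loop: 150 iterations
Inner loop: 11 iterations per outer iteration
Total = 150 * 11 = 1650


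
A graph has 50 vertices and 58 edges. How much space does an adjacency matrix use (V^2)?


Adjacency matrix: V x V grid of entries
Space = V^2 = 50^2 = 50 * 50 = 2500


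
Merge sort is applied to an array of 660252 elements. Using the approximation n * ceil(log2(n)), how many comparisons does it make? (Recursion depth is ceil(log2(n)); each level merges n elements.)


Merge sort divides the array into halves recursively.
Number of levels = ceil(log2(660252)) = 20
At each level, approximately n = 660252 comparisons are needed for merging.
Total comparisons ~ n * ceil(log2(n)) = 660252 * 20 = 13205040


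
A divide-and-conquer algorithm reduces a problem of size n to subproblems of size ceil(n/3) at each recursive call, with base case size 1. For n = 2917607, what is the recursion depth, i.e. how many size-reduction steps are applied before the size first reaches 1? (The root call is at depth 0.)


Each step divides the size by 3 (rounding up); after k steps the size is ceil(n/3^k), which equals 1 exactly when 3^k >= n.
So the depth is the smallest k with 3^k >= 2917607, i.e. ceil(log_3(2917607)).
3^13 = 1594323 < 2917607 <= 4782969 = 3^14
Recursion depth = 14


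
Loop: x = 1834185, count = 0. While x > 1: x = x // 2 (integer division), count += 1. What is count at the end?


The variable x halves each step:
x = 1834185 -> 917092 -> 458546 -> 229273 -> 114636 -> 57318 -> 28659 -> 14329 -> 7164 -> 3582 -> 1791 -> 895 -> 447 -> 223 -> 111 -> 55 -> 27 -> 13 -> 6 -> 3 -> 1
Number of halvings = floor(log2(1834185)) = 20


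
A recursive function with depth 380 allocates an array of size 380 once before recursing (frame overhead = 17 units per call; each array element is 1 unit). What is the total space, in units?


Array allocation: 380 units (allocated once)
Stack frames: 380 deep * 17 per frame = 6460 units
Total = 380 + 6460 = 6840


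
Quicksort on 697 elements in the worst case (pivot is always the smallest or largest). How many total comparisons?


In the worst case, each partition step picks the worst pivot:
  Partition 1: 696 comparisons (n-1 elements to compare)
  Partition 2: 695 comparisons
  Partition 3: 694 comparisons
  Partition 4: 693 comparisons
  Partition 5: 692 comparisons
  ...
  Last partition: 0 comparisons
Total = (n-1) + (n-2) + ... + 1 + 0 = n*(n-1)/2
= 697*696/2 = 242556


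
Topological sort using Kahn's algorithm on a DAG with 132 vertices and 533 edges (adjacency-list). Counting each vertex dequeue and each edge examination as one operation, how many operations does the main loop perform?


Kahn's algorithm:
  1. Compute in-degrees: O(V + E)
  2. Process queue: each vertex dequeued once (O(V))
     each edge examined once (O(E))
Total = V + E = 132 + 533 = 665


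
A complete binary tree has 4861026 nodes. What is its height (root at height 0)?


In a complete binary tree, level k holds nodes 2^k .. 2^(k+1)-1 (1-indexed).
Height = floor(log2(n)) = floor(log2(4861026)) = 22
Check: 2^22 = 4194304 <= 4861026 < 8388608 = 2^23


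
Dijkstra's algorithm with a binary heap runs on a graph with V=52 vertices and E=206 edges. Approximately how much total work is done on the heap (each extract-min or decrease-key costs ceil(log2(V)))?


Dijkstra with a binary heap: each vertex is extracted once, each edge may relax once.
Each heap operation costs O(log V).
V + E = 52 + 206 = 258
ceil(log2(52)) = 6 (since 2^5 = 32 < 52 <= 64 = 2^6)
Total heap work = (V+E) * ceil(log2(V)) = 258 * 6 = 1548


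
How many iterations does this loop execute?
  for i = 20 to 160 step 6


The loop variable i takes values starting at 20 and increments by 6 each iteration.
Sequence: i = 20, 26, 32, 38, 44, 50, 56, 62, 68, ...
The upper bound 160 is inclusive, so the count is floor((last - first) / step) + 1:
floor((160 - 20) / 6) + 1 = floor(140/6) + 1 = 23 + 1 = 24


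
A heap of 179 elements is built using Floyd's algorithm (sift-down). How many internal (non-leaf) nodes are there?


Leaf nodes occupy roughly half the array.
Sift-down is called for each internal node, starting from the last one.
Internal nodes = floor(n/2) = floor(179/2) = 89


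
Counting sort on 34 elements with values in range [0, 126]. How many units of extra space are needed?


Output array size: 34 (to store sorted result)
Count array size: 127 (one slot per possible value, range 0 to 126)
Total extra space = 34 + 127 = 161


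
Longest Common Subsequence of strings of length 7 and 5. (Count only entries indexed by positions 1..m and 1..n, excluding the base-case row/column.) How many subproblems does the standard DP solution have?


DP table indexed by positions in both strings.
First string: 7 positions
Second string: 5 positions
Total = 7 * 5 = 35


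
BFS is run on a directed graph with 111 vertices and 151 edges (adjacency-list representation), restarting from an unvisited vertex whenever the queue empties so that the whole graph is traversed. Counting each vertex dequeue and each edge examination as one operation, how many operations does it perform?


A full BFS traversal dequeues each vertex exactly once and examines each directed edge exactly once.
V = 111 (vertex processing cost)
E = 151 (edge examination cost)
Total operations proportional to V + E = 111 + 151 = 262


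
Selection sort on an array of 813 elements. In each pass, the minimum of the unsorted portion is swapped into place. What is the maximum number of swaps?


Selection sort performs one swap per pass:
  Pass 1: find min in positions 0 to 812, swap with position 0
  Pass 2: find min in positions 1 to 812, swap with position 1
  Pass 3: find min in positions 2 to 812, swap with position 2
  Pass 4: find min in positions 3 to 812, swap with position 3
  Pass 5: find min in positions 4 to 812, swap with position 4
  ... (807 more passes)
Total passes (and swaps) = n - 1 = 813 - 1 = 812


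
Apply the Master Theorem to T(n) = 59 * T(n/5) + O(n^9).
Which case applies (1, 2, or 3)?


The Master Theorem: T(n) = a*T(n/b) + O(n^c)
  a = 59, b = 5, c = 9
log_b(a) = log_5(59) ~ 2.534
Compare b^c with a: 5^9 = 1953125 > 59, so c > log_b(a).
Since c > log_b(a), Case 3 applies.
T(n) = O(n^9)
Master Theorem case = 3


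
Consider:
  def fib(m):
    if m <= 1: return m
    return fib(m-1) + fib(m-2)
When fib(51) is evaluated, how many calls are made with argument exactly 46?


Let N(m) = number of times fib(m) is called while evaluating fib(51).
N(51) = 1 (the initial call).
N(50) = 1 (only fib(51) calls it).
For 1 <= m <= 49: fib(m) is called by fib(m+1) and fib(m+2), so
  N(m) = N(m+1) + N(m+2).
fib(0) is called only by fib(2), so N(0) = N(2).
Walk down from m=51:
  N(51)=1, N(50)=1, N(49)=2, N(48)=3, N(47)=5, N(46)=8
N(46) = 8


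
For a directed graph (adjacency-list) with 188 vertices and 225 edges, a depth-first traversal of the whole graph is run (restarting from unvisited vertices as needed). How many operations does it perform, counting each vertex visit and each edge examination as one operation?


A full DFS traversal visits each vertex once and examines each edge once.
V = 188
E = 225
Sum = 188 + 225 = 413


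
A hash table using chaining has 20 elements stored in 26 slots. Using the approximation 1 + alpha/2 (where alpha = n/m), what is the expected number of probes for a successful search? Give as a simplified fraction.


Load factor alpha = n/m = 20/26
Expected probes = 1 + alpha/2 = 1 + 20/(2*26)
= 1 + 20/52
= 52/52 + 20/52
= 72/52
Simplify: 18/13


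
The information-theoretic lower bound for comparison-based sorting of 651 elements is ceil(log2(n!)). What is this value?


A binary decision tree of height h has at most 2^h leaves and needs at least n! of them, so h >= ceil(log2(n!)).
651! is far too large to multiply out, so use Stirling's series:
  ln(n!) ~ n ln n - n + (1/2) ln(2 pi n) + 1/(12n)  (error below 1/(360 n^3), negligible here)
  ln(651) = 6.4785096
  n ln n = 651 * 6.4785096 = 4217.5097
  (1/2) ln(2 pi * 651) = (1/2) ln(4090.3536) = 4.1582
  1/(12*651) = 0.0001
  ln(651!) ~ 4217.5097 - 651 + 4.1582 + 0.0001 = 3570.6680
Convert to base 2: log2(651!) = 3570.6680 / ln 2 = 3570.6680 / 0.69314718 = 5151.3850
ceil(5151.3850) = 5152


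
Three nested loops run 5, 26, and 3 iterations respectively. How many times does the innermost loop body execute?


Loop 1 (outermost): 5 iterations
Loop 2 (middle): 26 iterations per outer
Loop 3 (innermost): 3 iterations per middle
Total = 5 * 26 * 3 = 390


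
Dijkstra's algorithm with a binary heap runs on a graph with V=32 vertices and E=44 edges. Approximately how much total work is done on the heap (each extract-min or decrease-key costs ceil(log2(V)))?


Dijkstra with a binary heap: each vertex is extracted once, each edge may relax once.
Each heap operation costs O(log V).
V + E = 32 + 44 = 76
ceil(log2(32)) = 5 (since 2^4 = 16 < 32 <= 32 = 2^5)
Total heap work = (V+E) * ceil(log2(V)) = 76 * 5 = 380


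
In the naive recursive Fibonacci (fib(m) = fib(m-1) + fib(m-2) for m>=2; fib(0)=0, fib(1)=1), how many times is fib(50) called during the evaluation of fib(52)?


Let N(m) = number of times fib(m) is called while evaluating fib(52).
N(52) = 1 (the initial call).
N(51) = 1 (only fib(52) calls it).
For 1 <= m <= 50: fib(m) is called by fib(m+1) and fib(m+2), so
  N(m) = N(m+1) + N(m+2).
fib(0) is called only by fib(2), so N(0) = N(2).
Walk down from m=52:
  N(52)=1, N(51)=1, N(50)=2
N(50) = 2


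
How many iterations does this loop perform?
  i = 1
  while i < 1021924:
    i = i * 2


The loop variable doubles each iteration:
i = 1 -> 2 -> 4 -> 8 -> 16 -> 32 -> 64 -> 128 -> 256 -> 512 -> 1024 -> 2048 -> 4096 -> 8192 -> 16384 -> 32768 -> 65536 -> 131072 -> 262144 -> 524288 -> 1048576 (stop, 1048576 >= 1021924)
Number of doublings = ceil(log2(1021924)) = 20


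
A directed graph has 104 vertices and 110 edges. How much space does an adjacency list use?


Adjacency list: one list head per vertex + one entry per edge
Vertex heads: 104
Edge entries: 110
Total = 104 + 110 = 214


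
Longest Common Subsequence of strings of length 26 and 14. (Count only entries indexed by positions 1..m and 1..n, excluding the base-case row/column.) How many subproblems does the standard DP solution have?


DP table indexed by positions in both strings.
First string: 26 positions
Second string: 14 positions
Total = 26 * 14 = 364


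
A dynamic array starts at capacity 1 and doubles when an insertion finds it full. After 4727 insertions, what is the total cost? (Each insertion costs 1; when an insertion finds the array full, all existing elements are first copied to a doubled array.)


Insertion cost: 4727 (one per element)
Resizes occur just before inserting elements 2, 3, 5, 9, ...
Elements copied at each resize: 1 + 2 + 4 + 8 + 16 + 32 + 64 + 128 + 256 + 512 + 1024 + 2048 + 4096
Sum of copies = 8191 (geometric series: 2^k - 1)
Total = 4727 + 8191 = 12918


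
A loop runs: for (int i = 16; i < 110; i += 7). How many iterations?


Loop starts at i = 16, increments by 7, stops when i >= 110.
Number of iterations = ceil((110 - 16) / 7)
= ceil(94 / 7)
= 14


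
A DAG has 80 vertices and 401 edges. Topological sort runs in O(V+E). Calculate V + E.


V = 80 (vertex processing)
E = 401 (edge processing)
V + E = 80 + 401 = 481


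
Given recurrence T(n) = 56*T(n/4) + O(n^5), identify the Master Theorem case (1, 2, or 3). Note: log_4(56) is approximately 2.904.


Master Theorem parameters: a=56, b=4, c=5
log_b(a) = 2.904
Compare b^c with a: 4^5 = 1024 > 56, so c > log_b(a).
Comparing c=5 vs log_b(a)=2.904:
5 > 2.904 => Case 3
Result: T(n) = O(n^5)
Master Theorem case = 3


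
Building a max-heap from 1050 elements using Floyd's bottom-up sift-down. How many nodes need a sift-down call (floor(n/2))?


In a heap of 1050 elements (0-indexed array):
  Last element index: 1049
  Parent of last element: floor((1049 - 1) / 2) = 524
  Internal nodes: indices 0 to 524
  Count = floor(1050/2) = 525


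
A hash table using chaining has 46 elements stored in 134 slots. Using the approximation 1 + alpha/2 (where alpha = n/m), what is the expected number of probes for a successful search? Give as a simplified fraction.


Load factor alpha = n/m = 46/134
Expected probes = 1 + alpha/2 = 1 + 46/(2*134)
= 1 + 46/268
= 268/268 + 46/268
= 314/268
Simplify: 157/134


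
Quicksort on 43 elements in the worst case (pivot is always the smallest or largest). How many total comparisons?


In the worst case, each partition step picks the worst pivot:
  Partition 1: 42 comparisons (n-1 elements to compare)
  Partition 2: 41 comparisons
  Partition 3: 40 comparisons
  Partition 4: 39 comparisons
  Partition 5: 38 comparisons
  ...
  Last partition: 0 comparisons
Total = (n-1) + (n-2) + ... + 1 + 0 = n*(n-1)/2
= 43*42/2 = 903


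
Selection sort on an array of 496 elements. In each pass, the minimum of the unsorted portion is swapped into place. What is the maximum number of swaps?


Selection sort performs one swap per pass:
  Pass 1: find min in positions 0 to 495, swap with position 0
  Pass 2: find min in positions 1 to 495, swap with position 1
  Pass 3: find min in positions 2 to 495, swap with position 2
  Pass 4: find min in positions 3 to 495, swap with position 3
  Pass 5: find min in positions 4 to 495, swap with position 4
  ... (490 more passes)
Total passes (and swaps) = n - 1 = 496 - 1 = 495


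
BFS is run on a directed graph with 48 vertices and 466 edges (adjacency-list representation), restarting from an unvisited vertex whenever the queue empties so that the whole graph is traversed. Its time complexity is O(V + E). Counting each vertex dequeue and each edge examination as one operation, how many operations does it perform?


A full BFS traversal dequeues each vertex exactly once and examines each directed edge exactly once.
V = 48 (vertex processing cost)
E = 466 (edge examination cost)
Total operations proportional to V + E = 48 + 466 = 514


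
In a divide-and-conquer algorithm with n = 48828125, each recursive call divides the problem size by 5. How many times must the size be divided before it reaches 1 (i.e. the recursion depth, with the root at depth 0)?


Number of divisions = log_5(48828125)
Sizes: 48828125 -> 9765625 -> 1953125 -> 390625 -> 78125 -> 15625 -> 3125 -> 625 -> 125 -> 25 -> 5 -> 1 (11 divisions)
Recursion depth = 11


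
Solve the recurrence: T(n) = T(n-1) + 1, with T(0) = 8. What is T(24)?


Unrolling the recurrence:
T(24) = T(23) + 1
       = T(22) + 1 + 1
       = T(21) + 1*3
       ...
       = T(0) + 1*24
       = 8 + 24 = 32


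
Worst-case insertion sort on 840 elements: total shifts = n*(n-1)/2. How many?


Sum of shifts = 1 + 2 + 3 + ... + 839
= 840 * 839 / 2
= 704760 / 2
= 352380


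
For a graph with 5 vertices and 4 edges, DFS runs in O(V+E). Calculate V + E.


A full DFS traversal visits each vertex once and examines each edge once.
V = 5
E = 4
Sum = 5 + 4 = 9


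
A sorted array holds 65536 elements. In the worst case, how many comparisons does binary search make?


Halving sequence: 65536 -> 32768 -> 16384 -> 8192 -> 4096 -> 2048 -> 1024 -> 512 -> 256 -> 128 -> 64 -> 32 -> 16 -> 8 -> 4 -> 2 -> 1
Number of halvings = 16
Max comparisons = 16 + 1 = 17


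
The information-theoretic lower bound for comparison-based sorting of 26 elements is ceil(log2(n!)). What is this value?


A binary decision tree of height h has at most 2^h leaves and needs at least n! of them, so h >= ceil(log2(n!)).
Compute 26! as a running product:
  x2 = 2, x3 = 6, x4 = 24, x5 = 120
  x6 = 720, x7 = 5040, x8 = 40320, x9 = 362880
  x10 = 3628800, x11 = 39916800, x12 = 479001600, x13 = 6227020800
  x14 = 87178291200, x15 = 1307674368000, x16 = 20922789888000, x17 = 355687428096000
  x18 = 6402373705728000, x19 = 121645100408832000, x20 = 2432902008176640000, x21 = 51090942171709440000
  x22 = 1124000727777607680000, x23 = 25852016738884976640000, x24 = 620448401733239439360000, x25 = 15511210043330985984000000
  x26 = 403291461126605635584000000
26! = 403291461126605635584000000
Bracket between powers of 2:
  2^88 = 309485009821345068724781056 < 403291461126605635584000000 <= 618970019642690137449562112 = 2^89
So ceil(log2(26!)) = 89


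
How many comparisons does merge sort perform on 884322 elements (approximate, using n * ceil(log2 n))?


Recursion depth: ceil(log2(884322)) = 20
Each recursion level merges n = 884322 elements
Total = 884322 * 20 = 17686440


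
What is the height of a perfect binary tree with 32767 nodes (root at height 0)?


A perfect binary tree with 32767 nodes:
  32767 = 2^15 - 1
  Levels: 0, 1, ..., 14
  Height = 14


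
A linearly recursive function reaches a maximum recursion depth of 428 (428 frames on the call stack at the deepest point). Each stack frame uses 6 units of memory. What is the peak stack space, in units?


Maximum recursion depth = 428 frames
Memory per frame = 6 units
Total stack space = depth * frame_size
= 428 * 6 = 2568


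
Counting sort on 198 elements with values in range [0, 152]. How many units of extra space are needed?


Output array size: 198 (to store sorted result)
Count array size: 153 (one slot per possible value, range 0 to 152)
Total extra space = 198 + 153 = 351


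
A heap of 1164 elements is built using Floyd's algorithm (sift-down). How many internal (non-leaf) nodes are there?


Leaf nodes occupy roughly half the array.
Sift-down is called for each internal node, starting from the last one.
Internal nodes = floor(n/2) = floor(1164/2) = 582


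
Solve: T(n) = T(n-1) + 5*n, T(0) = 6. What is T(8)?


Expanding the recurrence:
T(8) = T(7) + 5*8
       = T(6) + 5*7 + 5*8
       ...
       = T(0) + 5*(1 + 2 + ... + 8)
       = 6 + 5 * 8*9/2
       = 6 + 5 * 36
       = 6 + 180 = 186


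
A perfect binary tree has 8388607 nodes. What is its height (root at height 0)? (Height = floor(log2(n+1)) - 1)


For a perfect binary tree of height h: n = 2^(h+1) - 1, so h = log2(n+1) - 1.
  n + 1 = 8388608 = 2^23
  log2(8388608) = 23
  height = 23 - 1 = 22


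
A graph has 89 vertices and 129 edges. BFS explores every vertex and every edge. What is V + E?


A full BFS traversal dequeues each vertex once and examines each edge once.
Vertex visits: 89
Edge visits: 129
V + E = 89 + 129 = 218


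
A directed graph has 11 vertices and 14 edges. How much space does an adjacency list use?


Adjacency list: one list head per vertex + one entry per edge
Vertex heads: 11
Edge entries: 14
Total = 11 + 14 = 25


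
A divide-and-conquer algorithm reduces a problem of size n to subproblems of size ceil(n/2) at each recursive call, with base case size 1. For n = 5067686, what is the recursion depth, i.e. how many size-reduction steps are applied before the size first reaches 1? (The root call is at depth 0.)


Each step divides the size by 2 (rounding up); after k steps the size is ceil(n/2^k), which equals 1 exactly when 2^k >= n.
So the depth is the smallest k with 2^k >= 5067686, i.e. ceil(log_2(5067686)).
2^22 = 4194304 < 5067686 <= 8388608 = 2^23
Recursion depth = 23


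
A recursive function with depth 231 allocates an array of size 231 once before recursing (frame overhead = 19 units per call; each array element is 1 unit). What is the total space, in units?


Array allocation: 231 units (allocated once)
Stack frames: 231 deep * 19 per frame = 4389 units
Total = 231 + 4389 = 4620


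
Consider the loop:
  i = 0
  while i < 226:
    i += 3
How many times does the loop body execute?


Starting at i = 0, each iteration adds 3.
Iterations until i >= 226:
  Iteration 1: i = 0 -> i = 3
  Iteration 2: i = 3 -> i = 6
  Iteration 3: i = 6 -> i = 9
  Iteration 4: i = 9 -> i = 12
  Iteration 5: i = 12 -> i = 15
  Iteration 6: i = 15 -> i = 18
  Iteration 7: i = 18 -> i = 21
  Iteration 8: i = 21 -> i = 24
  ... continuing ...
Total iterations = ceil(226/3) = 76


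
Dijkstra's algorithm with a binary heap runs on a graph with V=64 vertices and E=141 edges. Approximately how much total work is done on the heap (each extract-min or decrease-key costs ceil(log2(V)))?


Dijkstra with a binary heap: each vertex is extracted once, each edge may relax once.
Each heap operation costs O(log V).
V + E = 64 + 141 = 205
ceil(log2(64)) = 6 (since 2^5 = 32 < 64 <= 64 = 2^6)
Total heap work = (V+E) * ceil(log2(V)) = 205 * 6 = 1230


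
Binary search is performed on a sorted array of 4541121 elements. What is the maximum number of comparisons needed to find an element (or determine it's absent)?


Binary search halves the search space each comparison:
  Step 1: search space = 4541121 -> 2270560
  Step 2: search space = 2270560 -> 1135280
  Step 3: search space = 1135280 -> 567640
  Step 4: search space = 567640 -> 283820
  Step 5: search space = 283820 -> 141910
  Step 6: search space = 141910 -> 70955
  Step 7: search space = 70955 -> 35477
  Step 8: search space = 35477 -> 17738
  Step 9: search space = 17738 -> 8869
  Step 10: search space = 8869 -> 4434
  Step 11: search space = 4434 -> 2217
  Step 12: search space = 2217 -> 1108
  Step 13: search space = 1108 -> 554
  Step 14: search space = 554 -> 277
  Step 15: search space = 277 -> 138
  Step 16: search space = 138 -> 69
  Step 17: search space = 69 -> 34
  Step 18: search space = 34 -> 17
  Step 19: search space = 17 -> 8
  Step 20: search space = 8 -> 4
  Step 21: search space = 4 -> 2
  Step 22: search space = 2 -> 1
  Step 23: search space = 1 (final check)
Maximum comparisons = floor(log2(4541121)) + 1 = 22 + 1 = 23
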